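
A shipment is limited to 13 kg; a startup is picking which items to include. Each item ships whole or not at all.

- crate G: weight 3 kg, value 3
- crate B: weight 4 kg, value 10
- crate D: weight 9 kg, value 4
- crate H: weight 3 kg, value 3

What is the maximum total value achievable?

crate G + crate B: weight 3 + 4 = 7 ≤ 13, value 3 + 10 = 13.
crate B + crate D: weight 4 + 9 = 13 ≤ 13, value 10 + 4 = 14.
crate G + crate B + crate H: weight 3 + 4 + 3 = 10 ≤ 13, value 3 + 10 + 3 = 16.
Best is crate G, crate B, and crate H with total value 16.

16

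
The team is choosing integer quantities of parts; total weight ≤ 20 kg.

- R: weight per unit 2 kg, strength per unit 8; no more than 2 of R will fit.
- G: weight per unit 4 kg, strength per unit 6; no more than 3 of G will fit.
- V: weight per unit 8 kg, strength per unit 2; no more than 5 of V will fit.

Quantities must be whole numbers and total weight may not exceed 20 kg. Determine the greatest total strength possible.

34

R has the best ratio (8/2); taking only R gives at most 2×8 = 16 (stopped by the supply cap of 2).
Mixing does better — 2×R and 3×G: weight 16 ≤ 20, strength 2·8 + 3·6 = 34.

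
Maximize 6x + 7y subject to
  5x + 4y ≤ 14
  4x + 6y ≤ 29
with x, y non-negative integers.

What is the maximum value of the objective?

21

Relaxing integrality, the LP optimum is 24.50 at (x,y) = (0, 3.5), which is not an integer point.
(x,y)=(0,3) is feasible, giving 21.
(x,y)=(1,2) is feasible, giving 20.
(x,y)=(0,2) is feasible, giving 14.
No feasible integer point exceeds 21.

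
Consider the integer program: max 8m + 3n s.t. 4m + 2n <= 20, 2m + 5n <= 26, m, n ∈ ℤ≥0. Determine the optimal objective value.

40

(m,n)=(5,0): 4·5+2·0=20≤20, 2·5+5·0=10≤26, objective 40.
(m,n)=(4,1): 4·4+2·1=18≤20, 2·4+5·1=13≤26, objective 35.
(m,n)=(4,0): 4·4+2·0=16≤20, 2·4+5·0=8≤26, objective 32.
No feasible integer point exceeds 40.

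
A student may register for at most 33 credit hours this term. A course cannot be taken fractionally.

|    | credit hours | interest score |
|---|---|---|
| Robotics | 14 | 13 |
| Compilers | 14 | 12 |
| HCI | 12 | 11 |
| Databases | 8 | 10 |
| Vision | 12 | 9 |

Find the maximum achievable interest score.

Treat it as a binary knapsack problem.
Robotics + HCI: credit hours 14 + 12 = 26 ≤ 33, interest score 13 + 11 = 24.
HCI + Databases + Vision: credit hours 12 + 8 + 12 = 32 ≤ 33, interest score 11 + 10 + 9 = 30.
Robotics + Compilers: credit hours 14 + 14 = 28 ≤ 33, interest score 13 + 12 = 25.
Best is HCI, Databases, and Vision with total interest score 30.

30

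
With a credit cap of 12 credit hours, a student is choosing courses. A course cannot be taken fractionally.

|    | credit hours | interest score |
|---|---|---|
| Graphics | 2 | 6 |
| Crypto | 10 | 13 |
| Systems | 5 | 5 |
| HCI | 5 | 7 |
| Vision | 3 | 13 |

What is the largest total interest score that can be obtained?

26

Allowing fractional choices, the relaxed optimum would be about 28.6, but courses are indivisible.
HCI + Vision: credit hours 5 + 3 = 8 ≤ 12, interest score 7 + 13 = 20.
Graphics + HCI + Vision: credit hours 2 + 5 + 3 = 10 ≤ 12, interest score 6 + 7 + 13 = 26.
Graphics + Systems + Vision: credit hours 2 + 5 + 3 = 10 ≤ 12, interest score 6 + 5 + 13 = 24.
Best is Graphics, HCI, and Vision with total interest score 26.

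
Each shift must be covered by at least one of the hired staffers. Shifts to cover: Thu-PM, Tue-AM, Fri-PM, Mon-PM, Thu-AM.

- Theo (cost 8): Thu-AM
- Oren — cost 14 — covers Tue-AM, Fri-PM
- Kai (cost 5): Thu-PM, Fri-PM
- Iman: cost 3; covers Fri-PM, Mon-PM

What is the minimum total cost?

This is an integer covering problem.
Choose Theo, Oren, Kai, and Iman: together they cover Thu-PM, Tue-AM, Fri-PM, Mon-PM, Thu-AM — every shift.
Total cost: 8 + 14 + 5 + 3 = 30.
No cover costs less than 30.

30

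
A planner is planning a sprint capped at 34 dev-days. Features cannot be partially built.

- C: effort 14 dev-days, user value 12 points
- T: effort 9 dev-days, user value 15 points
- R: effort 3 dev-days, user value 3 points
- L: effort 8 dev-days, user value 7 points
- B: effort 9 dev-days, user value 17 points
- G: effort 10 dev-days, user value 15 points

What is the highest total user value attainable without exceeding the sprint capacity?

50

T + B + G: effort 9 + 9 + 10 = 28 ≤ 34, user value 15 + 17 + 15 = 47.
T + R + B + G: effort 9 + 3 + 9 + 10 = 31 ≤ 34, user value 15 + 3 + 17 + 15 = 50.
Best is T, R, B, and G with total user value 50.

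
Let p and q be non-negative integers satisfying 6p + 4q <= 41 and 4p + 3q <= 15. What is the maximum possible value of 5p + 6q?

30

(p,q)=(0,5) is feasible, giving 30.
(p,q)=(0,4) is feasible, giving 24.
The best lattice point is (0,5), giving 30.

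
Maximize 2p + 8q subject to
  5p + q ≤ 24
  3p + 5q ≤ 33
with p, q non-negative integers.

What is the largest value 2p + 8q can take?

(p,q)=(1,6) is feasible, giving 50.
(p,q)=(0,6) is feasible, giving 48.
(p,q)=(2,5) is feasible, giving 44.
Maximum is 50 at (p,q)=(1,6).

50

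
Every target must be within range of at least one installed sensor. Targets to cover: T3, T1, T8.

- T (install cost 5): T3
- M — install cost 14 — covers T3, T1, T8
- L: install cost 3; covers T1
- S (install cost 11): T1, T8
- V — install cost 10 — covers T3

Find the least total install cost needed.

14

The greedy cost-per-new-target heuristic would pick L, T, and S for 19, but a cheaper cover exists.
M alone covers T3, T1, T8 — every target.
Total install cost: 14.
No cover costs less than 14.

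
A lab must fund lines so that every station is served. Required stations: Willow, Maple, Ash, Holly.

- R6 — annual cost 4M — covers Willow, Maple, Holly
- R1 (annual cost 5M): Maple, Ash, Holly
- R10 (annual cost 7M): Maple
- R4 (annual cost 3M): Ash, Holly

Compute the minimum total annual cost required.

7

Choose R6 and R4: together they cover Willow, Maple, Ash, Holly — every station.
Total annual cost: 4 + 3 = 7.
No cover costs less than 7.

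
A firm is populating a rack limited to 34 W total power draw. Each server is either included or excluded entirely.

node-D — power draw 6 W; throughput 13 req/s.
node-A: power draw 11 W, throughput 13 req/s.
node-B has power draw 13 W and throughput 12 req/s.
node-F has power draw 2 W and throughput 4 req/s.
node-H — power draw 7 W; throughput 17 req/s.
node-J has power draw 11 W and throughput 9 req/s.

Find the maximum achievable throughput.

47

This is an integer program with binary decision variables.
Take node-D, node-A, node-F, and node-H: power draw 6 + 11 + 2 + 7 = 26 ≤ 34, throughput 13 + 13 + 4 + 17 = 47.
No other feasible combination does better.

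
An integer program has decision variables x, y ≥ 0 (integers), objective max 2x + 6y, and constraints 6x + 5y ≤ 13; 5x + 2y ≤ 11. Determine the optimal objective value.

12

(x,y)=(0,2) is feasible, giving 12.
(x,y)=(1,1) is feasible, giving 8.
(x,y)=(0,1) is feasible, giving 6.
Maximum is 12 at (x,y)=(0,2).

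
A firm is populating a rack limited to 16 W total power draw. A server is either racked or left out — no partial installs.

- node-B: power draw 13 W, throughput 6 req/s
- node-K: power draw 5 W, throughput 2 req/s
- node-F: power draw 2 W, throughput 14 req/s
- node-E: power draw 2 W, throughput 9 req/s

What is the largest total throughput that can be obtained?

node-K + node-F + node-E: power draw 5 + 2 + 2 = 9 ≤ 16, throughput 2 + 14 + 9 = 25.
node-B + node-F: power draw 13 + 2 = 15 ≤ 16, throughput 6 + 14 = 20.
node-F + node-E: power draw 2 + 2 = 4 ≤ 16, throughput 14 + 9 = 23.
Best is node-K, node-F, and node-E with total throughput 25.

25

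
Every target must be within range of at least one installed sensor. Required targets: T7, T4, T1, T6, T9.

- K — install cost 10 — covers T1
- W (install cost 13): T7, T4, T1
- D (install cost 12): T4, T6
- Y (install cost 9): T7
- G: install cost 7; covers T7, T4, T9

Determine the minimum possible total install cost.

29

This is a weighted set-cover instance.
Choose K, D, and G: together they cover T7, T4, T1, T6, T9 — every target.
Total install cost: 10 + 12 + 7 = 29.
No cover costs less than 29.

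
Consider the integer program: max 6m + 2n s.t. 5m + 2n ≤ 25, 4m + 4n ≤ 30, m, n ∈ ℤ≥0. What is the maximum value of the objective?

(m,n)=(5,0): 5·5+2·0=25≤25, 4·5+4·0=20≤30, objective 30.
(m,n)=(4,1): 5·4+2·1=22≤25, 4·4+4·1=20≤30, objective 26.
(m,n)=(4,0): 5·4+2·0=20≤25, 4·4+4·0=16≤30, objective 24.
Maximum is 30 at (m,n)=(5,0).

30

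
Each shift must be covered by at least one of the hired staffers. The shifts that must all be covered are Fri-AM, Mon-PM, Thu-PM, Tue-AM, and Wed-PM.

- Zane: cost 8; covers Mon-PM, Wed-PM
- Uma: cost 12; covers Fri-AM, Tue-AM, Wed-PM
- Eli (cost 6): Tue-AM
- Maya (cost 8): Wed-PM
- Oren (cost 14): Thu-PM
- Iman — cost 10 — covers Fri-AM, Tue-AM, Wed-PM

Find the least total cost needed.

This is an integer covering problem.
Choose Zane, Oren, and Iman: together they cover Fri-AM, Mon-PM, Thu-PM, Tue-AM, Wed-PM — every shift.
Total cost: 8 + 14 + 10 = 32.

32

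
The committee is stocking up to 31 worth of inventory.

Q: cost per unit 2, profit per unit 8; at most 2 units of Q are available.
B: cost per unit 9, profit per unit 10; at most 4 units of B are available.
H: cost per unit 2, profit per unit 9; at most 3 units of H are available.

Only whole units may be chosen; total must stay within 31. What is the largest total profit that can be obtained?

63

Take 2×Q, 2×B, and 3×H: cost 28 ≤ 31, profit 2·8 + 2·10 + 3·9 = 63.
H has the best ratio (9/2) and is taken to its limit of 3; remaining capacity is filled optimally with the others.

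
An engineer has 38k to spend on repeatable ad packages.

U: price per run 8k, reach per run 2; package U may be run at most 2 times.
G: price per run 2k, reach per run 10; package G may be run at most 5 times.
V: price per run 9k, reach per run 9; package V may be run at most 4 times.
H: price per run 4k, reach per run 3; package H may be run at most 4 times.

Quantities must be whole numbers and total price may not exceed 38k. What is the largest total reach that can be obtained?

77

This is a bounded integer knapsack.
Take 5×G and 3×V: price 37 ≤ 38, reach 5·10 + 3·9 = 77.
G has the best ratio (10/2) and is taken to its limit of 5; remaining capacity is filled optimally with the others.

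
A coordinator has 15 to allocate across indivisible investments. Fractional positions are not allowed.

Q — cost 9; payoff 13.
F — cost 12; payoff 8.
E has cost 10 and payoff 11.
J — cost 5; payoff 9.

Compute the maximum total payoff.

Allowing fractional choices, the relaxed optimum would be about 23.1, but investments are indivisible.
Q + J: cost 9 + 5 = 14 ≤ 15, payoff 13 + 9 = 22.
E + J: cost 10 + 5 = 15 ≤ 15, payoff 11 + 9 = 20.
Best is Q and J with total payoff 22.

22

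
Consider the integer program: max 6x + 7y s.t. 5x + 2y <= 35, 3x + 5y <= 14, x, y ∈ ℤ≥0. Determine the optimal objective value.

25

(x,y)=(3,1): 5·3+2·1=17≤35, 3·3+5·1=14≤14, objective 25.
(x,y)=(4,0): 5·4+2·0=20≤35, 3·4+5·0=12≤14, objective 24.
(x,y)=(2,1): 5·2+2·1=12≤35, 3·2+5·1=11≤14, objective 19.
(x,y)=(3,0): 5·3+2·0=15≤35, 3·3+5·0=9≤14, objective 18.
Maximum is 25 at (x,y)=(3,1).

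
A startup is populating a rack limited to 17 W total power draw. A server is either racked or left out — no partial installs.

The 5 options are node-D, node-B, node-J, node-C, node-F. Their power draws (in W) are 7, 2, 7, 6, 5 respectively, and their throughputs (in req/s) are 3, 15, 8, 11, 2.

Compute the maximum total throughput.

Allowing fractional choices, the relaxed optimum would be about 34.9, but servers are indivisible.
node-D + node-B + node-C: power draw 7 + 2 + 6 = 15 ≤ 17, throughput 3 + 15 + 11 = 29.
node-B + node-J + node-C: power draw 2 + 7 + 6 = 15 ≤ 17, throughput 15 + 8 + 11 = 34.
Best is node-B, node-J, and node-C with total throughput 34.

34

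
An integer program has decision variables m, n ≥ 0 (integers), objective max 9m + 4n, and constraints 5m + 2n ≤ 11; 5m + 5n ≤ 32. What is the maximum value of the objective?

21

The continuous relaxation peaks at (0, 5.5) with value 22.00; rounding to a feasible lattice point costs some objective.
(m,n)=(1,3): 5·1+2·3=11≤11, 5·1+5·3=20≤32, objective 21.
(m,n)=(0,5): 5·0+2·5=10≤11, 5·0+5·5=25≤32, objective 20.
Maximum is 21 at (m,n)=(1,3).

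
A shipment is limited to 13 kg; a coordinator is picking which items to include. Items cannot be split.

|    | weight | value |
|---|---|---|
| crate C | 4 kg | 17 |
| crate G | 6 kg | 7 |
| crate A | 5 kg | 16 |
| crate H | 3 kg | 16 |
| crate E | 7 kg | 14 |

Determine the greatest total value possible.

This is a 0-1 knapsack instance.
crate C + crate G + crate H: weight 4 + 6 + 3 = 13 ≤ 13, value 17 + 7 + 16 = 40.
crate C + crate A + crate H: weight 4 + 5 + 3 = 12 ≤ 13, value 17 + 16 + 16 = 49.
crate C + crate H: weight 4 + 3 = 7 ≤ 13, value 17 + 16 = 33.
Best is crate C, crate A, and crate H with total value 49.

49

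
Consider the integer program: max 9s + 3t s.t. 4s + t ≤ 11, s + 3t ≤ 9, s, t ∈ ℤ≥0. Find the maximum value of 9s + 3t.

Relaxing integrality, the LP optimum is 26.45 at (s,t) = (2.18, 2.27), which is not an integer point.
(s,t)=(2,2): 4·2+1·2=10≤11, 1·2+3·2=8≤9, objective 24.
(s,t)=(2,1): 4·2+1·1=9≤11, 1·2+3·1=5≤9, objective 21.
The best lattice point is (2,2), giving 24.

24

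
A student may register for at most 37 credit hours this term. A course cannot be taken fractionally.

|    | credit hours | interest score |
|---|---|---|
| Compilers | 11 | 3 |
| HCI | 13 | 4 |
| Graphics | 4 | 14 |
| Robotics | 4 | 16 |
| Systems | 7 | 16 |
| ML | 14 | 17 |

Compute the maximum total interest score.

Compilers + Robotics + Systems + ML: credit hours 11 + 4 + 7 + 14 = 36 ≤ 37, interest score 3 + 16 + 16 + 17 = 52.
Graphics + Robotics + Systems + ML: credit hours 4 + 4 + 7 + 14 = 29 ≤ 37, interest score 14 + 16 + 16 + 17 = 63.
HCI + Graphics + Robotics + ML: credit hours 13 + 4 + 4 + 14 = 35 ≤ 37, interest score 4 + 14 + 16 + 17 = 51.
Best is Graphics, Robotics, Systems, and ML with total interest score 63.

63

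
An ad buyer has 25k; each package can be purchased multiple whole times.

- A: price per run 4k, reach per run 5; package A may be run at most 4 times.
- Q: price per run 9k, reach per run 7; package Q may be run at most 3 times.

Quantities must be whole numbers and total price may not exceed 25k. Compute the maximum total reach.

A has the best ratio (5/4); taking only A gives at most 4×5 = 20 (stopped by the supply cap of 4).
Mixing does better — 4×A and 1×Q: price 25 ≤ 25, reach 4·5 + 1·7 = 27.

27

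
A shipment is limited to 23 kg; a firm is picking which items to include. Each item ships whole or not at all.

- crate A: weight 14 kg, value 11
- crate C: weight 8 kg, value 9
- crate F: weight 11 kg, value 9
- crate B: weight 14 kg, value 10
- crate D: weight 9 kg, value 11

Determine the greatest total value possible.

crate A + crate D: weight 14 + 9 = 23 ≤ 23, value 11 + 11 = 22.
crate B + crate D: weight 14 + 9 = 23 ≤ 23, value 10 + 11 = 21.
Best is crate A and crate D with total value 22.

22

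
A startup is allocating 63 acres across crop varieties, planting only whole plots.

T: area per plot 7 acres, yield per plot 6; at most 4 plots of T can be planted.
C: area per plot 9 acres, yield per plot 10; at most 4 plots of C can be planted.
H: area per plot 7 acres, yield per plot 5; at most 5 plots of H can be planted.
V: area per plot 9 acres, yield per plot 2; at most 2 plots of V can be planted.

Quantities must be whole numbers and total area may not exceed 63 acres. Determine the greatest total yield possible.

3×T, 3×C, and 2×H: area 62 ≤ 63, yield 3·6 + 3·10 + 2·5 = 58.
4×T, 3×C, and 1×H: area 62 ≤ 63, yield 4·6 + 3·10 + 1·5 = 59.
Best is 59.

59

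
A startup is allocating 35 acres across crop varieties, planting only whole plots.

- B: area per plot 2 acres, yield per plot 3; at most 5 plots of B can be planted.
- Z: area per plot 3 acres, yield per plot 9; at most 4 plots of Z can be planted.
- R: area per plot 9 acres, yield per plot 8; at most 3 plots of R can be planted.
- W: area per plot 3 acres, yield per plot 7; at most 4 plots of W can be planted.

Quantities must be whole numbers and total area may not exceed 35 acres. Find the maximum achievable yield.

Take 5×B, 4×Z, and 4×W: area 34 ≤ 35, yield 5·3 + 4·9 + 4·7 = 79.
Z has the best ratio (9/3) and is taken to its limit of 4; remaining capacity is filled optimally with the others.

79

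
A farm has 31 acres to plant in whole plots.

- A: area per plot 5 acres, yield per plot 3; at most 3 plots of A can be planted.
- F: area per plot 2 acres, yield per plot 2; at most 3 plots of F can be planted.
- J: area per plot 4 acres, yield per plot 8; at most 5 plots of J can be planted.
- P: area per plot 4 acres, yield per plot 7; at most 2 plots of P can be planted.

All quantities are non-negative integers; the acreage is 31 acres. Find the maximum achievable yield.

56

This is a bounded integer knapsack.
1×F, 5×J, and 2×P: area 30 ≤ 31, yield 1·2 + 5·8 + 2·7 = 56.
5×J and 2×P: area 28 ≤ 31, yield 5·8 + 2·7 = 54.
Best is 56.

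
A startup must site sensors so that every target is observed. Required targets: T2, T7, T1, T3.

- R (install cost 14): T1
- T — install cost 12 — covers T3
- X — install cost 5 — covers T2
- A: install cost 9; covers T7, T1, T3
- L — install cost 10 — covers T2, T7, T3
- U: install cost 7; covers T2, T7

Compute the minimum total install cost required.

14

Choose X and A: together they cover T2, T7, T1, T3 — every target.
Total install cost: 5 + 9 = 14.
No cover costs less than 14.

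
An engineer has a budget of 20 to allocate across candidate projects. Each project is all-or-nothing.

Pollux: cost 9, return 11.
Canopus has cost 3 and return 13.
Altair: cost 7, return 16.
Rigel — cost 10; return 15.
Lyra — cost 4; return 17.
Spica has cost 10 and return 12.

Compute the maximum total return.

46

This is a 0-1 knapsack instance.
Canopus + Rigel + Lyra: cost 3 + 10 + 4 = 17 ≤ 20, return 13 + 15 + 17 = 45.
Canopus + Altair + Rigel: cost 3 + 7 + 10 = 20 ≤ 20, return 13 + 16 + 15 = 44.
Canopus + Altair + Lyra: cost 3 + 7 + 4 = 14 ≤ 20, return 13 + 16 + 17 = 46.
Best is Canopus, Altair, and Lyra with total return 46.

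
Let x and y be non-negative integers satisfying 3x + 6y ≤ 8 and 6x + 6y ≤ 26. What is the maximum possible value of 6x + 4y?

12

The continuous relaxation peaks at (2.67, 0) with value 16.00; rounding to a feasible lattice point costs some objective.
(x,y)=(2,0): 3·2+6·0=6≤8, 6·2+6·0=12≤26, objective 12.
(x,y)=(1,0): 3·1+6·0=3≤8, 6·1+6·0=6≤26, objective 6.
No feasible integer point exceeds 12.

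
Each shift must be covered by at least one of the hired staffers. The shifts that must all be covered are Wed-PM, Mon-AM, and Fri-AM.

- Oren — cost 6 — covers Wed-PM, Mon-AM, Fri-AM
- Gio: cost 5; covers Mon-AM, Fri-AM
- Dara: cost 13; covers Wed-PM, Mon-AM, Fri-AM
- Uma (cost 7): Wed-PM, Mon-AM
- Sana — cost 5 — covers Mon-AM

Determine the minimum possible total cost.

6

This is an integer covering problem.
Oren alone covers Wed-PM, Mon-AM, Fri-AM — every shift.
Total cost: 6.
No cover costs less than 6.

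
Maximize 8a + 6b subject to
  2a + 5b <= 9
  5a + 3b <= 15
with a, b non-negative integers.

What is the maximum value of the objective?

(a,b)=(3,0): 2·3+5·0=6≤9, 5·3+3·0=15≤15, objective 24.
(a,b)=(2,1): 2·2+5·1=9≤9, 5·2+3·1=13≤15, objective 22.
(a,b)=(2,0): 2·2+5·0=4≤9, 5·2+3·0=10≤15, objective 16.
The best lattice point is (3,0), giving 24.

24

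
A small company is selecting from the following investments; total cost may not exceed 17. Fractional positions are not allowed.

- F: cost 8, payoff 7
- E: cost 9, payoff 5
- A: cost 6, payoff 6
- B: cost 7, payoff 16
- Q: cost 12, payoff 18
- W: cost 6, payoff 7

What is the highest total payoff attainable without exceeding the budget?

This is a 0-1 knapsack instance.
Take B and W: cost 7 + 6 = 13 ≤ 17, payoff 16 + 7 = 23.
No feasible combination exceeds this.

23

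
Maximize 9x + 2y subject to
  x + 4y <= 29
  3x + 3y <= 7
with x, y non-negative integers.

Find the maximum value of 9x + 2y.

18

The continuous relaxation peaks at (2.33, 0) with value 21.00; rounding to a feasible lattice point costs some objective.
(x,y)=(2,0): 1·2+4·0=2≤29, 3·2+3·0=6≤7, objective 18.
(x,y)=(1,1): 1·1+4·1=5≤29, 3·1+3·1=6≤7, objective 11.
(x,y)=(1,0): 1·1+4·0=1≤29, 3·1+3·0=3≤7, objective 9.
No feasible integer point exceeds 18.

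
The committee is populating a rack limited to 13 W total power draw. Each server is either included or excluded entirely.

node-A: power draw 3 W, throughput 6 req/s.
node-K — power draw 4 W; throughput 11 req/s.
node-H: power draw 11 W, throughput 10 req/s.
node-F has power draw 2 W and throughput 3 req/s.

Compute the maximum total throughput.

Allowing fractional choices, the relaxed optimum would be about 23.6, but servers are indivisible.
node-K + node-F: power draw 4 + 2 = 6 ≤ 13, throughput 11 + 3 = 14.
node-A + node-K: power draw 3 + 4 = 7 ≤ 13, throughput 6 + 11 = 17.
node-A + node-K + node-F: power draw 3 + 4 + 2 = 9 ≤ 13, throughput 6 + 11 + 3 = 20.
Best is node-A, node-K, and node-F with total throughput 20.

20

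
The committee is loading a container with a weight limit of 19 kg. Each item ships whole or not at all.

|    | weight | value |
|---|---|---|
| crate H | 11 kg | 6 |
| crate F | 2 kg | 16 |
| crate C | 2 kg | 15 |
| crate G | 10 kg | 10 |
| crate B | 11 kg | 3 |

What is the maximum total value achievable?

41

This is an integer program with binary decision variables.
crate F + crate C + crate G: weight 2 + 2 + 10 = 14 ≤ 19, value 16 + 15 + 10 = 41.
crate F + crate C + crate B: weight 2 + 2 + 11 = 15 ≤ 19, value 16 + 15 + 3 = 34.
crate H + crate F + crate C: weight 11 + 2 + 2 = 15 ≤ 19, value 6 + 16 + 15 = 37.
Best is crate F, crate C, and crate G with total value 41.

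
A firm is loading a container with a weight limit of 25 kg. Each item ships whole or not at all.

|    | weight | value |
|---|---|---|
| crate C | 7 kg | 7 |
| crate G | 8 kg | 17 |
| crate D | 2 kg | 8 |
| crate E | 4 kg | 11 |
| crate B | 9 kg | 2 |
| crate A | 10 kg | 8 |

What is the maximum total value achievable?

This is an integer program with binary decision variables.
Allowing fractional choices, the relaxed optimum would be about 46.2, but items are indivisible.
crate C + crate G + crate D + crate E: weight 7 + 8 + 2 + 4 = 21 ≤ 25, value 7 + 17 + 8 + 11 = 43.
crate G + crate D + crate E + crate A: weight 8 + 2 + 4 + 10 = 24 ≤ 25, value 17 + 8 + 11 + 8 = 44.
Best is crate G, crate D, crate E, and crate A with total value 44.

44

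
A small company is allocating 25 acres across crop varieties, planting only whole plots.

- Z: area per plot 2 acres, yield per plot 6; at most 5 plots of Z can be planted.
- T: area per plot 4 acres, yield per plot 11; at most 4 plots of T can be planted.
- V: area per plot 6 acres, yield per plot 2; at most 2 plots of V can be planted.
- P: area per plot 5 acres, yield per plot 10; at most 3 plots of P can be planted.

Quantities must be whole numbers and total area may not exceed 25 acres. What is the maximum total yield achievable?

4×Z and 4×T: area 24 ≤ 25, yield 4·6 + 4·11 = 68.
4×Z, 3×T, and 1×P: area 25 ≤ 25, yield 4·6 + 3·11 + 1·10 = 67.
Best is 68.

68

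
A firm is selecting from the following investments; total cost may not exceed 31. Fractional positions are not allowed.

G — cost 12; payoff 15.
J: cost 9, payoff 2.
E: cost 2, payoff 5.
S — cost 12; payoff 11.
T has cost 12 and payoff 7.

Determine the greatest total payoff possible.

This is a 0-1 knapsack instance.
Allowing fractional choices, the relaxed optimum would be about 33.9, but investments are indivisible.
G + E + S: cost 12 + 2 + 12 = 26 ≤ 31, payoff 15 + 5 + 11 = 31.
G + E + T: cost 12 + 2 + 12 = 26 ≤ 31, payoff 15 + 5 + 7 = 27.
Best is G, E, and S with total payoff 31.

31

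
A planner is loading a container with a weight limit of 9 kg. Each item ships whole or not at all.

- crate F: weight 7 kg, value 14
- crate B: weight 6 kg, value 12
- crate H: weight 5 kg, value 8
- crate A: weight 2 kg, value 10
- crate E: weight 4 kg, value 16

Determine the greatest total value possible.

Allowing fractional choices, the relaxed optimum would be about 32.0, but items are indivisible.
crate A + crate E: weight 2 + 4 = 6 ≤ 9, value 10 + 16 = 26.
crate F + crate A: weight 7 + 2 = 9 ≤ 9, value 14 + 10 = 24.
Best is crate A and crate E with total value 26.

26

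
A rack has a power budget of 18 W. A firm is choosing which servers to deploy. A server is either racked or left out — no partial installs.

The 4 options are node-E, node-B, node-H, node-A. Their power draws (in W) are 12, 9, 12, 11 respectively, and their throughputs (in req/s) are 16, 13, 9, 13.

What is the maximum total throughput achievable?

This is an integer program with binary decision variables.
node-A: power draw 11 ≤ 18, throughput 13.
node-B: power draw 9 ≤ 18, throughput 13.
node-E: power draw 12 ≤ 18, throughput 16.
Best is node-E with total throughput 16.

16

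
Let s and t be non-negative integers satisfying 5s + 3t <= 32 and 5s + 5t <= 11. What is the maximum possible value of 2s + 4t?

The continuous relaxation peaks at (0, 2.2) with value 8.80; rounding to a feasible lattice point costs some objective.
(s,t)=(0,2): 5·0+3·2=6≤32, 5·0+5·2=10≤11, objective 8.
(s,t)=(1,1): 5·1+3·1=8≤32, 5·1+5·1=10≤11, objective 6.
The best lattice point is (0,2), giving 8.

8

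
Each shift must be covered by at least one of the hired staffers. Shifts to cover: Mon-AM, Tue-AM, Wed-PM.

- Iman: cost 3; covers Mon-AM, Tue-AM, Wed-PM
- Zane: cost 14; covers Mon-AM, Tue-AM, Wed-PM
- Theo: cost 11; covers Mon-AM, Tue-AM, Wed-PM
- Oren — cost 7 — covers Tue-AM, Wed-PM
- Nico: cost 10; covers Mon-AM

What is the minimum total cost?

3

Iman alone covers Mon-AM, Tue-AM, Wed-PM — every shift.
Total cost: 3.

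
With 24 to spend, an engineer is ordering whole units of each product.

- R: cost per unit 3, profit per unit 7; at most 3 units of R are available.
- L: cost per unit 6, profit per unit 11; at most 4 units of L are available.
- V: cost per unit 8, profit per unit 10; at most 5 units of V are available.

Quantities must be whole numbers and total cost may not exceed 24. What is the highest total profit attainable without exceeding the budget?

This is a bounded integer knapsack.
4×L: cost 24 ≤ 24, profit 4·11 = 44.
2×R and 3×L: cost 24 ≤ 24, profit 2·7 + 3·11 = 47.
Best is 47.

47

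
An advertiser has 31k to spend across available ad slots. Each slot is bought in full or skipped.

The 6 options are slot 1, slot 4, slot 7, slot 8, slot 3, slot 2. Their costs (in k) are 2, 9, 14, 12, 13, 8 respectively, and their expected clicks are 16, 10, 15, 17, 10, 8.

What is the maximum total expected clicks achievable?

Allowing fractional choices, the relaxed optimum would be about 51.6, but ad slots are indivisible.
slot 1 + slot 7 + slot 8: cost 2 + 14 + 12 = 28 ≤ 31, expected clicks 16 + 15 + 17 = 48.
slot 1 + slot 4 + slot 8 + slot 2: cost 2 + 9 + 12 + 8 = 31 ≤ 31, expected clicks 16 + 10 + 17 + 8 = 51.
slot 1 + slot 4 + slot 8: cost 2 + 9 + 12 = 23 ≤ 31, expected clicks 16 + 10 + 17 = 43.
Best is slot 1, slot 4, slot 8, and slot 2 with total expected clicks 51.

51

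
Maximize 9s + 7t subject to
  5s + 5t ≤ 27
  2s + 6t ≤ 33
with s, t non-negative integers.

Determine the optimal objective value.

45

Relaxing integrality, the LP optimum is 48.60 at (s,t) = (5.4, 0), which is not an integer point.
(s,t)=(5,0): 5·5+5·0=25≤27, 2·5+6·0=10≤33, objective 45.
(s,t)=(4,1): 5·4+5·1=25≤27, 2·4+6·1=14≤33, objective 43.
The best lattice point is (5,0), giving 45.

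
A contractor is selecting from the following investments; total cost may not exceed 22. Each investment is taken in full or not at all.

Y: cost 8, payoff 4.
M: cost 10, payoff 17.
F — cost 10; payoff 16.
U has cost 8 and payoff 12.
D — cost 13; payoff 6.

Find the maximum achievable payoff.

M + F: cost 10 + 10 = 20 ≤ 22, payoff 17 + 16 = 33.
F + U: cost 10 + 8 = 18 ≤ 22, payoff 16 + 12 = 28.
M + U: cost 10 + 8 = 18 ≤ 22, payoff 17 + 12 = 29.
Best is M and F with total payoff 33.

33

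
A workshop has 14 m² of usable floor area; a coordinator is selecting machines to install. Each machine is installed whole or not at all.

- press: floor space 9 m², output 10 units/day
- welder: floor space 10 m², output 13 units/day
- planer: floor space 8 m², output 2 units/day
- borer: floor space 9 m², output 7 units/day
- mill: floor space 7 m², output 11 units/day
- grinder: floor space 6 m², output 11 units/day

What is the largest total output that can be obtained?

Treat it as a binary knapsack problem.
Allowing fractional choices, the relaxed optimum would be about 23.3, but machines are indivisible.
mill + grinder: floor space 7 + 6 = 13 ≤ 14, output 11 + 11 = 22.
welder: floor space 10 ≤ 14, output 13.
Best is mill and grinder with total output 22.

22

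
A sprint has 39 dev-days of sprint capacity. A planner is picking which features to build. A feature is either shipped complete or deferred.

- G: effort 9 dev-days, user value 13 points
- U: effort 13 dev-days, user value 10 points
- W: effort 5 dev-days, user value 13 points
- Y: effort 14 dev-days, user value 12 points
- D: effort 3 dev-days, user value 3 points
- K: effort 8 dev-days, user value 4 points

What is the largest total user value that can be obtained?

Treat it as a binary knapsack problem.
Allowing fractional choices, the relaxed optimum would be about 47.2, but features are indivisible.
G + U + W + D + K: effort 9 + 13 + 5 + 3 + 8 = 38 ≤ 39, user value 13 + 10 + 13 + 3 + 4 = 43.
G + W + Y + D + K: effort 9 + 5 + 14 + 3 + 8 = 39 ≤ 39, user value 13 + 13 + 12 + 3 + 4 = 45.
Best is G, W, Y, D, and K with total user value 45.

45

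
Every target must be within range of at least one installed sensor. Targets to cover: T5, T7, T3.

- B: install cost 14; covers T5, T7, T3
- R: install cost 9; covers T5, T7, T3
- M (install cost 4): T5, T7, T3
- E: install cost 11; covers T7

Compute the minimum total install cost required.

4

M alone covers T5, T7, T3 — every target.
Total install cost: 4.
No cover costs less than 4.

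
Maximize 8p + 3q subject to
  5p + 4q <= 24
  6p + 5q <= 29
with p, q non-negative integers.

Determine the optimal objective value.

Relaxing integrality, the LP optimum is 38.40 at (p,q) = (4.8, 0), which is not an integer point.
(p,q)=(4,1) is feasible, giving 35.
(p,q)=(4,0) is feasible, giving 32.
The best lattice point is (4,1), giving 35.

35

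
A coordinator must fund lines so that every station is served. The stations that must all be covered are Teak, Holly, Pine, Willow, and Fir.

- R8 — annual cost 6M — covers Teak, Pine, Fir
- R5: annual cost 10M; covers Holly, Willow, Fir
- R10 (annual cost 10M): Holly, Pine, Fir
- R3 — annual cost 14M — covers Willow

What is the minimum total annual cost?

16

Choose R8 and R5: together they cover Teak, Holly, Pine, Willow, Fir — every station.
Total annual cost: 6 + 10 = 16.
No cover costs less than 16.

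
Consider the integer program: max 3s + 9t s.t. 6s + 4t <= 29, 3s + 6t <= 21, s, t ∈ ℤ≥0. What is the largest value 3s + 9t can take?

(s,t)=(1,3): 6·1+4·3=18≤29, 3·1+6·3=21≤21, objective 30.
(s,t)=(0,3): 6·0+4·3=12≤29, 3·0+6·3=18≤21, objective 27.
(s,t)=(2,2): 6·2+4·2=20≤29, 3·2+6·2=18≤21, objective 24.
The best lattice point is (1,3), giving 30.

30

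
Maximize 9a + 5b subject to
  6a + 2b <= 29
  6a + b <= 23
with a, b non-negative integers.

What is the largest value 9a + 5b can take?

(a,b)=(0,14): 6·0+2·14=28≤29, 6·0+1·14=14≤23, objective 70.
(a,b)=(0,13): 6·0+2·13=26≤29, 6·0+1·13=13≤23, objective 65.
Maximum is 70 at (a,b)=(0,14).

70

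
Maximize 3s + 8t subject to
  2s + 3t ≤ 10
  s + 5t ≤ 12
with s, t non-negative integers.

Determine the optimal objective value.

(s,t)=(2,2): 2·2+3·2=10≤10, 1·2+5·2=12≤12, objective 22.
(s,t)=(1,2): 2·1+3·2=8≤10, 1·1+5·2=11≤12, objective 19.
(s,t)=(3,1): 2·3+3·1=9≤10, 1·3+5·1=8≤12, objective 17.
No feasible integer point exceeds 22.

22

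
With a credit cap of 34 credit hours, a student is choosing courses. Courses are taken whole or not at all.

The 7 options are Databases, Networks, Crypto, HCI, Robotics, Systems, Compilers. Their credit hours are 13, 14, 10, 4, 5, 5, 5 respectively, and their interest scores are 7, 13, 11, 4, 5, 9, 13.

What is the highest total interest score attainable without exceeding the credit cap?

46

Take Networks, Crypto, Systems, and Compilers: credit hours 14 + 10 + 5 + 5 = 34 ≤ 34, interest score 13 + 11 + 9 + 13 = 46.
No other feasible combination does better.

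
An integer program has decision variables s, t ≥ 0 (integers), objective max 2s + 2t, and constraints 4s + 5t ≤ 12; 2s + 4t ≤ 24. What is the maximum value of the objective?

(s,t)=(3,0): 4·3+5·0=12≤12, 2·3+4·0=6≤24, objective 6.
(s,t)=(2,0): 4·2+5·0=8≤12, 2·2+4·0=4≤24, objective 4.
No feasible integer point exceeds 6.

6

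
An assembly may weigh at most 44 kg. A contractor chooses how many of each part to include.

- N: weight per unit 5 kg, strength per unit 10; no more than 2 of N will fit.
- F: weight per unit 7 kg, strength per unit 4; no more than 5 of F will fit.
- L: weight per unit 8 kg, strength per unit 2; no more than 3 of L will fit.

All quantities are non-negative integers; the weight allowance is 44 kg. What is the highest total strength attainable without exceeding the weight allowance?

36

Take 2×N and 4×F: weight 38 ≤ 44, strength 2·10 + 4·4 = 36.
N has the best ratio (10/5) and is taken to its limit of 2; remaining capacity is filled optimally with the others.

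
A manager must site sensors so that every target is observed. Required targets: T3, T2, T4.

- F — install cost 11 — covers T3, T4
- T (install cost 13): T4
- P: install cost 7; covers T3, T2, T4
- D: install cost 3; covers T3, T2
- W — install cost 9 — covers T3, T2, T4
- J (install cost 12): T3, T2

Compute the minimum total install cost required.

The greedy cost-per-new-target heuristic would pick D and P for 10, but a cheaper cover exists.
P alone covers T3, T2, T4 — every target.
Total install cost: 7.
No cover costs less than 7.

7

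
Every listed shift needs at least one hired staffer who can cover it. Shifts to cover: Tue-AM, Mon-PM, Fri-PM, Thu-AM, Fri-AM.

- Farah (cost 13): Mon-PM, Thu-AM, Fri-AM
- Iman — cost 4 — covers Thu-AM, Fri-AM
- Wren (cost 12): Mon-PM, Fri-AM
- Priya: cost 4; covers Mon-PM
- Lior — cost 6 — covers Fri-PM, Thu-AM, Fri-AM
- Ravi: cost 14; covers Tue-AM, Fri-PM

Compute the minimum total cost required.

22

The greedy cost-per-new-shift heuristic would pick Iman, Priya, Lior, and Ravi for 28, but a cheaper cover exists.
Choose Iman, Priya, and Ravi: together they cover Tue-AM, Mon-PM, Fri-PM, Thu-AM, Fri-AM — every shift.
Total cost: 4 + 4 + 14 = 22.
No cover costs less than 22.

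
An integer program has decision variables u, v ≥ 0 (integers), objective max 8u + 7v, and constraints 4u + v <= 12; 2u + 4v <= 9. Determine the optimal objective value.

24

The continuous relaxation peaks at (2.79, 0.857) with value 28.29; rounding to a feasible lattice point costs some objective.
(u,v)=(3,0): 4·3+1·0=12≤12, 2·3+4·0=6≤9, objective 24.
(u,v)=(2,1): 4·2+1·1=9≤12, 2·2+4·1=8≤9, objective 23.
(u,v)=(2,0): 4·2+1·0=8≤12, 2·2+4·0=4≤9, objective 16.
No feasible integer point exceeds 24.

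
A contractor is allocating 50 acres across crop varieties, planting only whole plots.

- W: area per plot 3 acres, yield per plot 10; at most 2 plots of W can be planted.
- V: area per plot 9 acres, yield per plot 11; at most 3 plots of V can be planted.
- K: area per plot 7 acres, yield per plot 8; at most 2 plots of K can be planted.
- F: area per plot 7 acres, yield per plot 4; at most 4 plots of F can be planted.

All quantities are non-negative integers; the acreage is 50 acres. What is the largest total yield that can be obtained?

69

Take 2×W, 3×V, and 2×K: area 47 ≤ 50, yield 2·10 + 3·11 + 2·8 = 69.
W has the best ratio (10/3) and is taken to its limit of 2; remaining capacity is filled optimally with the others.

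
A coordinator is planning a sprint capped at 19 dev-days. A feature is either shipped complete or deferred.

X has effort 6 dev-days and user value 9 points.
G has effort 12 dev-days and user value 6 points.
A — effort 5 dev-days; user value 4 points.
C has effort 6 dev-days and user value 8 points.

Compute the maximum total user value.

21

X + A + C: effort 6 + 5 + 6 = 17 ≤ 19, user value 9 + 4 + 8 = 21.
X + C: effort 6 + 6 = 12 ≤ 19, user value 9 + 8 = 17.
X + G: effort 6 + 12 = 18 ≤ 19, user value 9 + 6 = 15.
Best is X, A, and C with total user value 21.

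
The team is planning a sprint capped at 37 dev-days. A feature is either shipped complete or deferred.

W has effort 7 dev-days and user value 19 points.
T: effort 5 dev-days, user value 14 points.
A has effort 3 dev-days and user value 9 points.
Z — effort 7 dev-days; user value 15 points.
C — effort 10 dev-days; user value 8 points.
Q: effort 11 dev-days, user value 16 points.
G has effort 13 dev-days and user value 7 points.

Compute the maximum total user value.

W + T + A + C + Q: effort 7 + 5 + 3 + 10 + 11 = 36 ≤ 37, user value 19 + 14 + 9 + 8 + 16 = 66.
W + T + A + Z + Q: effort 7 + 5 + 3 + 7 + 11 = 33 ≤ 37, user value 19 + 14 + 9 + 15 + 16 = 73.
W + T + A + Z + C: effort 7 + 5 + 3 + 7 + 10 = 32 ≤ 37, user value 19 + 14 + 9 + 15 + 8 = 65.
Best is W, T, A, Z, and Q with total user value 73.

73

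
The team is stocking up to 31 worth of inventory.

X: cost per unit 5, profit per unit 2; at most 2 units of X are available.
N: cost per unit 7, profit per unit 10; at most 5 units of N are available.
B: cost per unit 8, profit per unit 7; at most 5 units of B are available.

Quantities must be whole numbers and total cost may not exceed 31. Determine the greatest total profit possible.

3×N and 1×B: cost 29 ≤ 31, profit 3·10 + 1·7 = 37.
4×N: cost 28 ≤ 31, profit 4·10 = 40.
Best is 40.

40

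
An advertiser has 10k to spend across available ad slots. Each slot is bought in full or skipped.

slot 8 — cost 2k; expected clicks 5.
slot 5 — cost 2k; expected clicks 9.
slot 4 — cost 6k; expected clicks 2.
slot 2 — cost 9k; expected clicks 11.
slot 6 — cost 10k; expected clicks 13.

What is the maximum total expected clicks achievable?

Take slot 8, slot 5, and slot 4: cost 2 + 2 + 6 = 10 ≤ 10, expected clicks 5 + 9 + 2 = 16.
No other feasible combination does better.

16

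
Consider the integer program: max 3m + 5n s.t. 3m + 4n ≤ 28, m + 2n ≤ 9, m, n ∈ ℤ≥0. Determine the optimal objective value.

27

(m,n)=(9,0) is feasible, giving 27.
(m,n)=(8,0) is feasible, giving 24.
Maximum is 27 at (m,n)=(9,0).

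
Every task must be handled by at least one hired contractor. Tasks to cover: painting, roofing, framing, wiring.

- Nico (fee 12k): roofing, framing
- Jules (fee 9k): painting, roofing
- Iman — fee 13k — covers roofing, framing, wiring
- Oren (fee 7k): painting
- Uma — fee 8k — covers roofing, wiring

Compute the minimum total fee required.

20

The greedy cost-per-new-task heuristic would pick Uma, Oren, and Nico for 27, but a cheaper cover exists.
Choose Iman and Oren: together they cover painting, roofing, framing, wiring — every task.
Total fee: 13 + 7 = 20.
No cover costs less than 20.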